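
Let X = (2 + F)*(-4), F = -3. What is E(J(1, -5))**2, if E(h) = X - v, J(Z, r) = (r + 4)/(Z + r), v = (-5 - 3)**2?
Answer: 3600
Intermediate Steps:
v = 64 (v = (-8)**2 = 64)
X = 4 (X = (2 - 3)*(-4) = -1*(-4) = 4)
J(Z, r) = (4 + r)/(Z + r)
E(h) = -60 (E(h) = 4 - 1*64 = 4 - 64 = -60)
E(J(1, -5))**2 = (-60)**2 = 3600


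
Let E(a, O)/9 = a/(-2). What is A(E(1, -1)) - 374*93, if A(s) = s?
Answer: -69573/2 ≈ -34787.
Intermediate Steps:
E(a, O) = -9*a/2 (E(a, O) = 9*(a/(-2)) = 9*(a*(-½)) = 9*(-a/2) = -9*a/2)
A(E(1, -1)) - 374*93 = -9/2*1 - 374*93 = -9/2 - 34782 = -69573/2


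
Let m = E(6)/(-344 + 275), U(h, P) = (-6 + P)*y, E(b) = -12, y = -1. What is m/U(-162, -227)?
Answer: 4/5359 ≈ 0.00074641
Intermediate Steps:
U(h, P) = 6 - P (U(h, P) = (-6 + P)*(-1) = 6 - P)
m = 4/23 (m = -12/(-344 + 275) = -12/(-69) = -12*(-1/69) = 4/23 ≈ 0.17391)
m/U(-162, -227) = 4/(23*(6 - 1*(-227))) = 4/(23*(6 + 227)) = (4/23)/233 = (4/23)*(1/233) = 4/5359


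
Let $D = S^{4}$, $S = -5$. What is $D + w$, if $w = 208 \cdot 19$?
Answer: $4577$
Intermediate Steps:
$w = 3952$
$D = 625$ ($D = \left(-5\right)^{4} = 625$)
$D + w = 625 + 3952 = 4577$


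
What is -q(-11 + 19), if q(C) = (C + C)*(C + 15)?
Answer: -368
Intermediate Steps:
q(C) = 2*C*(15 + C) (q(C) = (2*C)*(15 + C) = 2*C*(15 + C))
-q(-11 + 19) = -2*(-11 + 19)*(15 + (-11 + 19)) = -2*8*(15 + 8) = -2*8*23 = -1*368 = -368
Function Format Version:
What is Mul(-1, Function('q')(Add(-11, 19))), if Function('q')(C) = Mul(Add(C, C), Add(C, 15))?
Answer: -368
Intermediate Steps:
Function('q')(C) = Mul(2, C, Add(15, C)) (Function('q')(C) = Mul(Mul(2, C), Add(15, C)) = Mul(2, C, Add(15, C)))
Mul(-1, Function('q')(Add(-11, 19))) = Mul(-1, Mul(2, Add(-11, 19), Add(15, Add(-11, 19)))) = Mul(-1, Mul(2, 8, Add(15, 8))) = Mul(-1, Mul(2, 8, 23)) = Mul(-1, 368) = -368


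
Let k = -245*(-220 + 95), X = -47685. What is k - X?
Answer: 78310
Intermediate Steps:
k = 30625 (k = -245*(-125) = 30625)
k - X = 30625 - 1*(-47685) = 30625 + 47685 = 78310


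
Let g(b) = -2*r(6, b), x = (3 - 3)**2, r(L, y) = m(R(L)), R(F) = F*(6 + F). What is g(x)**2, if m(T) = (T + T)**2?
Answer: 1719926784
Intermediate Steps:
m(T) = 4*T**2 (m(T) = (2*T)**2 = 4*T**2)
r(L, y) = 4*L**2*(6 + L)**2 (r(L, y) = 4*(L*(6 + L))**2 = 4*(L**2*(6 + L)**2) = 4*L**2*(6 + L)**2)
x = 0 (x = 0**2 = 0)
g(b) = -41472 (g(b) = -8*6**2*(6 + 6)**2 = -8*36*12**2 = -8*36*144 = -2*20736 = -41472)
g(x)**2 = (-41472)**2 = 1719926784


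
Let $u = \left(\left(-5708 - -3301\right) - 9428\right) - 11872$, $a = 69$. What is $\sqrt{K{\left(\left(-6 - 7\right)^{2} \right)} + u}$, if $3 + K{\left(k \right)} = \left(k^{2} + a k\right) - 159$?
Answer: $3 \sqrt{1817} \approx 127.88$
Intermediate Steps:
$K{\left(k \right)} = -162 + k^{2} + 69 k$ ($K{\left(k \right)} = -3 - \left(159 - k^{2} - 69 k\right) = -3 + \left(-159 + k^{2} + 69 k\right) = -162 + k^{2} + 69 k$)
$u = -23707$ ($u = \left(\left(-5708 + 3301\right) - 9428\right) - 11872 = \left(-2407 - 9428\right) - 11872 = -11835 - 11872 = -23707$)
$\sqrt{K{\left(\left(-6 - 7\right)^{2} \right)} + u} = \sqrt{\left(-162 + \left(\left(-6 - 7\right)^{2}\right)^{2} + 69 \left(-6 - 7\right)^{2}\right) - 23707} = \sqrt{\left(-162 + \left(\left(-13\right)^{2}\right)^{2} + 69 \left(-13\right)^{2}\right) - 23707} = \sqrt{\left(-162 + 169^{2} + 69 \cdot 169\right) - 23707} = \sqrt{\left(-162 + 28561 + 11661\right) - 23707} = \sqrt{40060 - 23707} = \sqrt{16353} = 3 \sqrt{1817}$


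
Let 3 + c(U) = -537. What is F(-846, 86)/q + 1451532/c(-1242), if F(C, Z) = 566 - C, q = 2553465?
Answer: -4118261551/1532079 ≈ -2688.0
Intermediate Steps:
c(U) = -540 (c(U) = -3 - 537 = -540)
F(-846, 86)/q + 1451532/c(-1242) = (566 - 1*(-846))/2553465 + 1451532/(-540) = (566 + 846)*(1/2553465) + 1451532*(-1/540) = 1412*(1/2553465) - 120961/45 = 1412/2553465 - 120961/45 = -4118261551/1532079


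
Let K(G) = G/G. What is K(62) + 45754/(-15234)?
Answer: -15260/7617 ≈ -2.0034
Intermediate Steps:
K(G) = 1
K(62) + 45754/(-15234) = 1 + 45754/(-15234) = 1 + 45754*(-1/15234) = 1 - 22877/7617 = -15260/7617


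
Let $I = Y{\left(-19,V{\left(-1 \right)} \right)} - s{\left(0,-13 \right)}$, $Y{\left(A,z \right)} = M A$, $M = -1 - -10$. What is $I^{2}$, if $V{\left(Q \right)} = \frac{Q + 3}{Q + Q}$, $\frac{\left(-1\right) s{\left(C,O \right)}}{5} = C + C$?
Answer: $29241$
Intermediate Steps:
$s{\left(C,O \right)} = - 10 C$ ($s{\left(C,O \right)} = - 5 \left(C + C\right) = - 5 \cdot 2 C = - 10 C$)
$V{\left(Q \right)} = \frac{3 + Q}{2 Q}$
$M = 9$ ($M = -1 + 10 = 9$)
$Y{\left(A,z \right)} = 9 A$
$I = -171$ ($I = 9 \left(-19\right) - \left(-10\right) 0 = -171 - 0 = -171 + 0 = -171$)
$I^{2} = \left(-171\right)^{2} = 29241$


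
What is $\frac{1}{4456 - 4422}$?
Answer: $\frac{1}{34} \approx 0.029412$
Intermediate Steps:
$\frac{1}{4456 - 4422} = \frac{1}{34}$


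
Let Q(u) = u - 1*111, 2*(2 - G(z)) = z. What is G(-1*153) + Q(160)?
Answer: 255/2 ≈ 127.50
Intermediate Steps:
G(z) = 2 - z/2
Q(u) = -111 + u (Q(u) = u - 111 = -111 + u)
G(-1*153) + Q(160) = (2 - (-1)*153/2) + (-111 + 160) = (2 - ½*(-153)) + 49 = (2 + 153/2) + 49 = 157/2 + 49 = 255/2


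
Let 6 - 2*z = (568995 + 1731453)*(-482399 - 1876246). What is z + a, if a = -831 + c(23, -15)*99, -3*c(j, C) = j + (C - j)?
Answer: 2712970086147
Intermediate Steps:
c(j, C) = -C/3 (c(j, C) = -(j + (C - j))/3 = -C/3)
z = 2712970086483 (z = 3 - (568995 + 1731453)*(-482399 - 1876246)/2 = 3 - 1150224*(-2358645) = 3 - 1/2*(-5425940172960) = 3 + 2712970086480 = 2712970086483)
a = -336 (a = -831 - 1/3*(-15)*99 = -831 + 5*99 = -831 + 495 = -336)
z + a = 2712970086483 - 336 = 2712970086147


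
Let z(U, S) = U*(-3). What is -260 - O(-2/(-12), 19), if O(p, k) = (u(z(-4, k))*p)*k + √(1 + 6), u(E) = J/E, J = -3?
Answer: -6221/24 - √7 ≈ -261.85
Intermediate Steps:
z(U, S) = -3*U
u(E) = -3/E
O(p, k) = √7 - k*p/4 (O(p, k) = ((-3/((-3*(-4))))*p)*k + √(1 + 6) = ((-3/12)*p)*k + √7 = ((-3*1/12)*p)*k + √7 = (-p/4)*k + √7 = -k*p/4 + √7 = √7 - k*p/4)
-260 - O(-2/(-12), 19) = -260 - (√7 - ¼*19*(-2/(-12))) = -260 - (√7 - ¼*19*(-2*(-1/12))) = -260 - (√7 - ¼*19*⅙) = -260 - (√7 - 19/24) = -260 - (-19/24 + √7) = -260 + (19/24 - √7) = -6221/24 - √7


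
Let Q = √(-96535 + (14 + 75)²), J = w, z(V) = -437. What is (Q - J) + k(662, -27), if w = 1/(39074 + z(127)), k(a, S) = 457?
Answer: 17657108/38637 + 9*I*√1094 ≈ 457.0 + 297.68*I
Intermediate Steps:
w = 1/38637 (w = 1/(39074 - 437) = 1/38637 ≈ 2.5882e-5)
J = 1/38637 ≈ 2.5882e-5
Q = 9*I*√1094 (Q = √(-96535 + 89²) = √(-96535 + 7921) = √(-88614) = 9*I*√1094 ≈ 297.68*I)
(Q - J) + k(662, -27) = (9*I*√1094 - 1*1/38637) + 457 = (9*I*√1094 - 1/38637) + 457 = (-1/38637 + 9*I*√1094) + 457 = 17657108/38637 + 9*I*√1094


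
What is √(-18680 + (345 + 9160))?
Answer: 5*I*√367 ≈ 95.786*I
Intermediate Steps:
√(-18680 + (345 + 9160)) = √(-18680 + 9505) = √(-9175) = 5*I*√367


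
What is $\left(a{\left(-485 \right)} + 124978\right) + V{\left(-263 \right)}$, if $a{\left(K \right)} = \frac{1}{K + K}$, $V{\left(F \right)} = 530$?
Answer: $\frac{121742759}{970} \approx 1.2551 \cdot 10^{5}$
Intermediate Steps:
$a{\left(K \right)} = \frac{1}{2 K}$
$\left(a{\left(-485 \right)} + 124978\right) + V{\left(-263 \right)} = \left(\frac{1}{2 \left(-485\right)} + 124978\right) + 530 = \left(\frac{1}{2} \left(- \frac{1}{485}\right) + 124978\right) + 530 = \left(- \frac{1}{970} + 124978\right) + 530 = \frac{121228659}{970} + 530 = \frac{121742759}{970}$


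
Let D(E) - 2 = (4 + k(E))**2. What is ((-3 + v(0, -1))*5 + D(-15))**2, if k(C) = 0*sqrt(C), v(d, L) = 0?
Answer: 9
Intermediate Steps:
k(C) = 0
D(E) = 18 (D(E) = 2 + (4 + 0)**2 = 2 + 4**2 = 2 + 16 = 18)
((-3 + v(0, -1))*5 + D(-15))**2 = ((-3 + 0)*5 + 18)**2 = (-3*5 + 18)**2 = (-15 + 18)**2 = 3**2 = 9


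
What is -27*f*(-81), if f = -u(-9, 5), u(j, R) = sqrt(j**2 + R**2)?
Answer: -2187*sqrt(106) ≈ -22517.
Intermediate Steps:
u(j, R) = sqrt(R**2 + j**2)
f = -sqrt(106) (f = -sqrt(5**2 + (-9)**2) = -sqrt(25 + 81) = -sqrt(106) ≈ -10.296)
-27*f*(-81) = -(-27)*sqrt(106)*(-81) = (27*sqrt(106))*(-81) = -2187*sqrt(106)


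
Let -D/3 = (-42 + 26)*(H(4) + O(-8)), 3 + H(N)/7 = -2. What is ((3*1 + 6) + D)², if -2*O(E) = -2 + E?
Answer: 2047761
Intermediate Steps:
H(N) = -35 (H(N) = -21 + 7*(-2) = -21 - 14 = -35)
O(E) = 1 - E/2 (O(E) = -(-2 + E)/2 = 1 - E/2)
D = -1440 (D = -3*(-42 + 26)*(-35 + (1 - ½*(-8))) = -(-48)*(-35 + (1 + 4)) = -(-48)*(-35 + 5) = -(-48)*(-30) = -3*480 = -1440)
((3*1 + 6) + D)² = ((3*1 + 6) - 1440)² = ((3 + 6) - 1440)² = (9 - 1440)² = (-1431)² = 2047761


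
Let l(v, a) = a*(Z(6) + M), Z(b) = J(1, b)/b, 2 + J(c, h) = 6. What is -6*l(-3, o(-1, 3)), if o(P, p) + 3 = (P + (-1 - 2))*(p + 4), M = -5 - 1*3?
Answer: -1364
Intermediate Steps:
M = -8 (M = -5 - 3 = -8)
J(c, h) = 4 (J(c, h) = -2 + 6 = 4)
o(P, p) = -3 + (-3 + P)*(4 + p) (o(P, p) = -3 + (P + (-1 - 2))*(p + 4) = -3 + (P - 3)*(4 + p) = -3 + (-3 + P)*(4 + p))
Z(b) = 4/b
l(v, a) = -22*a/3 (l(v, a) = a*(4/6 - 8) = a*(4*(⅙) - 8) = a*(⅔ - 8) = a*(-22/3) = -22*a/3)
-6*l(-3, o(-1, 3)) = -(-44)*(-15 - 3*3 + 4*(-1) - 1*3) = -(-44)*(-15 - 9 - 4 - 3) = -(-44)*(-31) = -6*682/3 = -1364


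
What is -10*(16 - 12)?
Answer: -40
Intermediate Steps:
-10*(16 - 12) = -10*4 = -40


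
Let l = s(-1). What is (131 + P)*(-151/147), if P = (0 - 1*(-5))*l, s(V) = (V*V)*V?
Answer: -906/7 ≈ -129.43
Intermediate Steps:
s(V) = V³ (s(V) = V²*V = V³)
l = -1 (l = (-1)³ = -1)
P = -5 (P = (0 - 1*(-5))*(-1) = (0 + 5)*(-1) = 5*(-1) = -5)
(131 + P)*(-151/147) = (131 - 5)*(-151/147) = 126*(-151*1/147) = 126*(-151/147) = -906/7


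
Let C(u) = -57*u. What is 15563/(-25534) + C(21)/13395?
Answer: -4193519/6000490 ≈ -0.69886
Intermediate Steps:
15563/(-25534) + C(21)/13395 = 15563/(-25534) - 57*21/13395 = 15563*(-1/25534) - 1197*1/13395 = -15563/25534 - 21/235 = -4193519/6000490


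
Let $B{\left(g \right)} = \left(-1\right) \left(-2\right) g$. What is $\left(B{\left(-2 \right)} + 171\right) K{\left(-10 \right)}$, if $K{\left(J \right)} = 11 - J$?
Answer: $3507$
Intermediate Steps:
$B{\left(g \right)} = 2 g$
$\left(B{\left(-2 \right)} + 171\right) K{\left(-10 \right)} = \left(2 \left(-2\right) + 171\right) \left(11 - -10\right) = \left(-4 + 171\right) \left(11 + 10\right) = 167 \cdot 21 = 3507$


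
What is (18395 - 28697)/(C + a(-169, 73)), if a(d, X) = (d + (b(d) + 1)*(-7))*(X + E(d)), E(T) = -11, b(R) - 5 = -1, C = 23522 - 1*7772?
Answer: -1717/517 ≈ -3.3211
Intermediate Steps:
C = 15750 (C = 23522 - 7772 = 15750)
b(R) = 4 (b(R) = 5 - 1 = 4)
a(d, X) = (-35 + d)*(-11 + X) (a(d, X) = (d + (4 + 1)*(-7))*(X - 11) = (d + 5*(-7))*(-11 + X) = (d - 35)*(-11 + X) = (-35 + d)*(-11 + X))
(18395 - 28697)/(C + a(-169, 73)) = (18395 - 28697)/(15750 + (385 - 35*73 - 11*(-169) + 73*(-169))) = -10302/(15750 + (385 - 2555 + 1859 - 12337)) = -10302/(15750 - 12648) = -10302/3102 = -10302*1/3102 = -1717/517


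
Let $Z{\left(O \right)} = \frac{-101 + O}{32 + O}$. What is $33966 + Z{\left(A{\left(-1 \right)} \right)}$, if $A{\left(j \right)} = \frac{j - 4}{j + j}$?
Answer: $\frac{2343457}{69} \approx 33963.0$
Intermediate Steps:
$A{\left(j \right)} = \frac{-4 + j}{2 j}$
$Z{\left(O \right)} = \frac{-101 + O}{32 + O}$
$33966 + Z{\left(A{\left(-1 \right)} \right)} = 33966 + \frac{-101 + \frac{-4 - 1}{2 \left(-1\right)}}{32 + \frac{-4 - 1}{2 \left(-1\right)}} = 33966 + \frac{-101 + \frac{1}{2} \left(-1\right) \left(-5\right)}{32 + \frac{1}{2} \left(-1\right) \left(-5\right)} = 33966 + \frac{-101 + \frac{5}{2}}{32 + \frac{5}{2}} = 33966 + \frac{1}{\frac{69}{2}} \left(- \frac{197}{2}\right) = 33966 + \frac{2}{69} \left(- \frac{197}{2}\right) = 33966 - \frac{197}{69} = \frac{2343457}{69}$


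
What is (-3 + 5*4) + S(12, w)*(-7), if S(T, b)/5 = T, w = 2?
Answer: -403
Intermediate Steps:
S(T, b) = 5*T
(-3 + 5*4) + S(12, w)*(-7) = (-3 + 5*4) + (5*12)*(-7) = (-3 + 20) + 60*(-7) = 17 - 420 = -403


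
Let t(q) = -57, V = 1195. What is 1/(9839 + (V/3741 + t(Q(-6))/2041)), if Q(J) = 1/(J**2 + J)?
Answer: 7635381/75126739417 ≈ 0.00010163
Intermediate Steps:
Q(J) = 1/(J + J**2)
1/(9839 + (V/3741 + t(Q(-6))/2041)) = 1/(9839 + (1195/3741 - 57/2041)) = 1/(9839 + 2225758/7635381) = 1/(75126739417/7635381) = 7635381/75126739417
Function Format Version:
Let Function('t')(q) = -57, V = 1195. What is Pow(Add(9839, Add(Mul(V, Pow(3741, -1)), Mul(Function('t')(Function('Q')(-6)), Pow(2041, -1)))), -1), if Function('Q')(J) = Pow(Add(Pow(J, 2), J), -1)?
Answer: Rational(7635381, 75126739417) ≈ 0.00010163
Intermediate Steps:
Function('Q')(J) = Pow(Add(J, Pow(J, 2)), -1)
Pow(Add(9839, Add(Mul(V, Pow(3741, -1)), Mul(Function('t')(Function('Q')(-6)), Pow(2041, -1)))), -1) = Pow(Add(9839, Add(Mul(1195, Pow(3741, -1)), Mul(-57, Pow(2041, -1)))), -1) = Pow(Add(9839, Add(Mul(1195, Rational(1, 3741)), Mul(-57, Rational(1, 2041)))), -1) = Pow(Add(9839, Add(Rational(1195, 3741), Rational(-57, 2041))), -1) = Pow(Add(9839, Rational(2225758, 7635381)), -1) = Pow(Rational(75126739417, 7635381), -1) = Rational(7635381, 75126739417)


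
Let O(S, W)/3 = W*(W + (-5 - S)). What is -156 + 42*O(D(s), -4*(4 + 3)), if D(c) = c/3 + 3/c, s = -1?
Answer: 104508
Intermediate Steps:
D(c) = 3/c + c/3 (D(c) = c*(⅓) + 3/c = c/3 + 3/c = 3/c + c/3)
O(S, W) = 3*W*(-5 + W - S) (O(S, W) = 3*(W*(W + (-5 - S))) = 3*(W*(-5 + W - S)) = 3*W*(-5 + W - S))
-156 + 42*O(D(s), -4*(4 + 3)) = -156 + 42*(3*(-4*(4 + 3))*(-5 - 4*(4 + 3) - (3/(-1) + (⅓)*(-1)))) = -156 + 42*(3*(-4*7)*(-5 - 4*7 - (3*(-1) - ⅓))) = -156 + 42*(3*(-28)*(-5 - 28 - (-3 - ⅓))) = -156 + 42*(3*(-28)*(-5 - 28 - 1*(-10/3))) = -156 + 42*(3*(-28)*(-5 - 28 + 10/3)) = -156 + 42*(3*(-28)*(-89/3)) = -156 + 42*2492 = -156 + 104664 = 104508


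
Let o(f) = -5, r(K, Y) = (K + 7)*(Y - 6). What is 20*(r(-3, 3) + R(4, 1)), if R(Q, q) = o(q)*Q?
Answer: -640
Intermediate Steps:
r(K, Y) = (-6 + Y)*(7 + K) (r(K, Y) = (7 + K)*(-6 + Y) = (-6 + Y)*(7 + K))
R(Q, q) = -5*Q
20*(r(-3, 3) + R(4, 1)) = 20*((-42 - 6*(-3) + 7*3 - 3*3) - 5*4) = 20*((-42 + 18 + 21 - 9) - 20) = 20*(-12 - 20) = 20*(-32) = -640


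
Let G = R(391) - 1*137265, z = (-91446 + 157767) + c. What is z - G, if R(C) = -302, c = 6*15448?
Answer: 296576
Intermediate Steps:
c = 92688
z = 159009 (z = (-91446 + 157767) + 92688 = 66321 + 92688 = 159009)
G = -137567 (G = -302 - 1*137265 = -302 - 137265 = -137567)
z - G = 159009 - 1*(-137567) = 159009 + 137567 = 296576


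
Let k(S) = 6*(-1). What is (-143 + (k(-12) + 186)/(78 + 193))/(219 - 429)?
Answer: 38573/56910 ≈ 0.67779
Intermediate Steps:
k(S) = -6
(-143 + (k(-12) + 186)/(78 + 193))/(219 - 429) = (-143 + (-6 + 186)/(78 + 193))/(219 - 429) = (-143 + 180/271)/(-210) = (-143 + 180*(1/271))*(-1/210) = (-143 + 180/271)*(-1/210) = -38573/271*(-1/210) = 38573/56910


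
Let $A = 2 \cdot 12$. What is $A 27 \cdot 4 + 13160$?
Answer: $15752$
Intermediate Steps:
$A = 24$
$A 27 \cdot 4 + 13160 = 24 \cdot 27 \cdot 4 + 13160 = 648 \cdot 4 + 13160 = 2592 + 13160 = 15752$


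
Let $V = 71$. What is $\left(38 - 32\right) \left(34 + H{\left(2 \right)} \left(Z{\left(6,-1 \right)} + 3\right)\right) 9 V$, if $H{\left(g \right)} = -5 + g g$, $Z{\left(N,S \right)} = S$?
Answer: $122688$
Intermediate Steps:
$H{\left(g \right)} = -5 + g^{2}$
$\left(38 - 32\right) \left(34 + H{\left(2 \right)} \left(Z{\left(6,-1 \right)} + 3\right)\right) 9 V = \left(38 - 32\right) \left(34 + \left(-5 + 2^{2}\right) \left(-1 + 3\right)\right) 9 \cdot 71 = 6 \left(34 + \left(-5 + 4\right) 2\right) 9 \cdot 71 = 6 \left(34 - 2\right) 9 \cdot 71 = 6 \cdot 32 \cdot 9 \cdot 71 = 192 \cdot 9 \cdot 71 = 1728 \cdot 71 = 122688$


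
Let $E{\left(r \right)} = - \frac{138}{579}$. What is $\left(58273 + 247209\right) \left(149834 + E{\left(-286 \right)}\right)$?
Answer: $\frac{8833902815512}{193} \approx 4.5772 \cdot 10^{10}$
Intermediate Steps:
$E{\left(r \right)} = - \frac{46}{193}$ ($E{\left(r \right)} = \left(-138\right) \frac{1}{579} = - \frac{46}{193}$)
$\left(58273 + 247209\right) \left(149834 + E{\left(-286 \right)}\right) = \left(58273 + 247209\right) \left(149834 - \frac{46}{193}\right) = 305482 \cdot \frac{28917916}{193} = \frac{8833902815512}{193}$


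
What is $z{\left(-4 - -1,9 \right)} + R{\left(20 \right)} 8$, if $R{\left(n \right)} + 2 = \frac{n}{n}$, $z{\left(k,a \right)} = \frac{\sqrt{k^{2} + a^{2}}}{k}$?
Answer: $-8 - \sqrt{10} \approx -11.162$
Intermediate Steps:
$z{\left(k,a \right)} = \frac{\sqrt{a^{2} + k^{2}}}{k}$
$R{\left(n \right)} = -1$ ($R{\left(n \right)} = -2 + \frac{n}{n} = -2 + 1 = -1$)
$z{\left(-4 - -1,9 \right)} + R{\left(20 \right)} 8 = \frac{\sqrt{9^{2} + \left(-4 - -1\right)^{2}}}{-4 - -1} - 8 = \frac{\sqrt{81 + \left(-4 + 1\right)^{2}}}{-4 + 1} - 8 = \frac{\sqrt{81 + \left(-3\right)^{2}}}{-3} - 8 = - \frac{\sqrt{81 + 9}}{3} - 8 = - \frac{\sqrt{90}}{3} - 8 = - \frac{3 \sqrt{10}}{3} - 8 = - \sqrt{10} - 8 = -8 - \sqrt{10}$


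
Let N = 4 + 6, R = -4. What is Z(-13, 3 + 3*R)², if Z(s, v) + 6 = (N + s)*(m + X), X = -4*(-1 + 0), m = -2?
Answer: 144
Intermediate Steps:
X = 4 (X = -4*(-1) = 4)
N = 10
Z(s, v) = 14 + 2*s (Z(s, v) = -6 + (10 + s)*(-2 + 4) = -6 + (10 + s)*2 = -6 + (20 + 2*s) = 14 + 2*s)
Z(-13, 3 + 3*R)² = (14 + 2*(-13))² = (14 - 26)² = (-12)² = 144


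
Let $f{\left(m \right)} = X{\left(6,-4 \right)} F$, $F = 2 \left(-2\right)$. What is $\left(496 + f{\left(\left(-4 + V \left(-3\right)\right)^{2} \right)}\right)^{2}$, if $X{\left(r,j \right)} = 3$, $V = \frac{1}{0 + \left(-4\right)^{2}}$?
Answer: $234256$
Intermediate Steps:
$V = \frac{1}{16}$ ($V = \frac{1}{0 + 16} = \frac{1}{16} \approx 0.0625$)
$F = -4$
$f{\left(m \right)} = -12$ ($f{\left(m \right)} = 3 \left(-4\right) = -12$)
$\left(496 + f{\left(\left(-4 + V \left(-3\right)\right)^{2} \right)}\right)^{2} = \left(496 - 12\right)^{2} = 484^{2} = 234256$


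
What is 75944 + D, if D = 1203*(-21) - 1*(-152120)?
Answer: 202801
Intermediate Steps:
D = 126857 (D = -25263 + 152120 = 126857)
75944 + D = 75944 + 126857 = 202801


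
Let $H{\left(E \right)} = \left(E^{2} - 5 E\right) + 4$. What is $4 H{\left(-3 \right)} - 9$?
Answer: $103$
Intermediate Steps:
$H{\left(E \right)} = 4 + E^{2} - 5 E$
$4 H{\left(-3 \right)} - 9 = 4 \left(4 + \left(-3\right)^{2} - -15\right) - 9 = 4 \left(4 + 9 + 15\right) - 9 = 4 \cdot 28 - 9 = 112 - 9 = 103$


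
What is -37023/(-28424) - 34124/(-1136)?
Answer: 63249919/2018104 ≈ 31.341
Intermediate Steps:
-37023/(-28424) - 34124/(-1136) = -37023*(-1/28424) - 34124*(-1/1136) = 37023/28424 + 8531/284 = 63249919/2018104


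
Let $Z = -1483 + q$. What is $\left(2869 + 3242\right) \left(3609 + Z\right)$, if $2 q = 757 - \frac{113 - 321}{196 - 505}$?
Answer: $\frac{3152406201}{206} \approx 1.5303 \cdot 10^{7}$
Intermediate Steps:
$q = \frac{233705}{618}$ ($q = \frac{757 - \frac{113 - 321}{196 - 505}}{2} = \frac{757 - - \frac{208}{-309}}{2} = \frac{757 - \left(-208\right) \left(- \frac{1}{309}\right)}{2} = \frac{757 - \frac{208}{309}}{2} = \frac{1}{2} \cdot \frac{233705}{309} = \frac{233705}{618} \approx 378.16$)
$Z = - \frac{682789}{618}$ ($Z = -1483 + \frac{233705}{618} = - \frac{682789}{618} \approx -1104.8$)
$\left(2869 + 3242\right) \left(3609 + Z\right) = \left(2869 + 3242\right) \left(3609 - \frac{682789}{618}\right) = 6111 \cdot \frac{1547573}{618} = \frac{3152406201}{206}$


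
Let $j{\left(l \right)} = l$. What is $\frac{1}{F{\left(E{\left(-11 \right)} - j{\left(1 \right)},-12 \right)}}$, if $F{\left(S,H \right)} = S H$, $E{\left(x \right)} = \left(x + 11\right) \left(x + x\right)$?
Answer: $\frac{1}{12} \approx 0.083333$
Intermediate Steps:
$E{\left(x \right)} = 2 x \left(11 + x\right)$ ($E{\left(x \right)} = \left(11 + x\right) 2 x = 2 x \left(11 + x\right)$)
$F{\left(S,H \right)} = H S$
$\frac{1}{F{\left(E{\left(-11 \right)} - j{\left(1 \right)},-12 \right)}} = \frac{1}{\left(-12\right) \left(2 \left(-11\right) \left(11 - 11\right) - 1\right)} = \frac{1}{\left(-12\right) \left(2 \left(-11\right) 0 - 1\right)} = \frac{1}{\left(-12\right) \left(0 - 1\right)} = \frac{1}{\left(-12\right) \left(-1\right)} = \frac{1}{12}$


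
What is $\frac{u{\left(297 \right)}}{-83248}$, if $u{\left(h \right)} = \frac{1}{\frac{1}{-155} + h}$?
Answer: $- \frac{155}{3832238432} \approx -4.0446 \cdot 10^{-8}$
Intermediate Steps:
$u{\left(h \right)} = \frac{1}{- \frac{1}{155} + h}$
$\frac{u{\left(297 \right)}}{-83248} = \frac{155 \frac{1}{-1 + 155 \cdot 297}}{-83248} = \frac{155}{-1 + 46035} \left(- \frac{1}{83248}\right) = \frac{155}{46034} \left(- \frac{1}{83248}\right) = - \frac{155}{3832238432}$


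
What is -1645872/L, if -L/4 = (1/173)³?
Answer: 2130464858556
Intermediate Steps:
L = -4/5177717 (L = -4*(1/173)³ = -4*1/5177717 = -4/5177717 ≈ -7.7254e-7)
-1645872/L = -1645872/(-4/5177717) = -1645872*(-5177717/4) = 2130464858556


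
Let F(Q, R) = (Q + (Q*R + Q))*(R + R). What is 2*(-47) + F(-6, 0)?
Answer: -94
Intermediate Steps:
F(Q, R) = 2*R*(2*Q + Q*R) (F(Q, R) = (Q + (Q + Q*R))*(2*R) = (2*Q + Q*R)*(2*R) = 2*R*(2*Q + Q*R))
2*(-47) + F(-6, 0) = 2*(-47) + 2*(-6)*0*(2 + 0) = -94 + 2*(-6)*0*2 = -94 + 0 = -94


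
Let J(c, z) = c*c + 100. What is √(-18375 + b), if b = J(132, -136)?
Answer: I*√851 ≈ 29.172*I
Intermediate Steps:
J(c, z) = 100 + c² (J(c, z) = c² + 100 = 100 + c²)
b = 17524 (b = 100 + 132² = 100 + 17424 = 17524)
√(-18375 + b) = √(-18375 + 17524) = √(-851) = I*√851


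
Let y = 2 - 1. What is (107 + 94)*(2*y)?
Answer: 402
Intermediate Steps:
y = 1
(107 + 94)*(2*y) = (107 + 94)*(2*1) = 201*2 = 402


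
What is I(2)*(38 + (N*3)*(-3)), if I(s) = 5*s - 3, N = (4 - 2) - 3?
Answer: 329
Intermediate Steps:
N = -1 (N = 2 - 3 = -1)
I(s) = -3 + 5*s
I(2)*(38 + (N*3)*(-3)) = (-3 + 5*2)*(38 - 1*3*(-3)) = (-3 + 10)*(38 - 3*(-3)) = 7*(38 + 9) = 7*47 = 329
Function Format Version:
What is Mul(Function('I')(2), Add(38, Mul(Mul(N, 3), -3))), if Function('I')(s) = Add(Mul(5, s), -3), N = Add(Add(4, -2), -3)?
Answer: 329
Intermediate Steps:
N = -1 (N = Add(2, -3) = -1)
Function('I')(s) = Add(-3, Mul(5, s))
Mul(Function('I')(2), Add(38, Mul(Mul(N, 3), -3))) = Mul(Add(-3, Mul(5, 2)), Add(38, Mul(Mul(-1, 3), -3))) = Mul(Add(-3, 10), Add(38, Mul(-3, -3))) = Mul(7, Add(38, 9)) = Mul(7, 47) = 329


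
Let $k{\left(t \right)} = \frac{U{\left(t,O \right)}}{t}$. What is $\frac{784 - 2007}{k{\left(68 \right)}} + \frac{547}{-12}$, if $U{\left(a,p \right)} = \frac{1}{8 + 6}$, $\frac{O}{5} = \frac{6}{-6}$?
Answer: $- \frac{13972099}{12} \approx -1.1643 \cdot 10^{6}$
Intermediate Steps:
$O = -5$ ($O = 5 \frac{6}{-6} = 5 \cdot 6 \left(- \frac{1}{6}\right) = 5 \left(-1\right) = -5$)
$U{\left(a,p \right)} = \frac{1}{14}$
$k{\left(t \right)} = \frac{1}{14 t}$
$\frac{784 - 2007}{k{\left(68 \right)}} + \frac{547}{-12} = \frac{784 - 2007}{\frac{1}{14} \cdot \frac{1}{68}} + \frac{547}{-12} = \frac{784 - 2007}{\frac{1}{14} \cdot \frac{1}{68}} + 547 \left(- \frac{1}{12}\right) = - 1223 \frac{1}{\frac{1}{952}} - \frac{547}{12} = \left(-1223\right) 952 - \frac{547}{12} = -1164296 - \frac{547}{12} = - \frac{13972099}{12}$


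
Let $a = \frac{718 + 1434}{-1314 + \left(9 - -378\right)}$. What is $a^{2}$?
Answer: $\frac{4631104}{859329} \approx 5.3892$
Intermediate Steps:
$a = - \frac{2152}{927}$ ($a = \frac{2152}{-1314 + \left(9 + 378\right)} = \frac{2152}{-1314 + 387} = \frac{2152}{-927} = 2152 \left(- \frac{1}{927}\right) = - \frac{2152}{927} \approx -2.3215$)
$a^{2} = \left(- \frac{2152}{927}\right)^{2} = \frac{4631104}{859329}$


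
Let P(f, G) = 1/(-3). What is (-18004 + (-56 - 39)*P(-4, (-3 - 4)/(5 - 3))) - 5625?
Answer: -70792/3 ≈ -23597.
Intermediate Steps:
P(f, G) = -⅓
(-18004 + (-56 - 39)*P(-4, (-3 - 4)/(5 - 3))) - 5625 = (-18004 + (-56 - 39)*(-⅓)) - 5625 = (-18004 - 95*(-⅓)) - 5625 = (-18004 + 95/3) - 5625 = -53917/3 - 5625 = -70792/3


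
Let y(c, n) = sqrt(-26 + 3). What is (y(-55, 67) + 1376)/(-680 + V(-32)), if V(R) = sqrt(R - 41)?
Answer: (sqrt(23) - 1376*I)/(sqrt(73) + 680*I) ≈ -2.0231 - 0.032473*I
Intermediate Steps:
y(c, n) = I*sqrt(23) (y(c, n) = sqrt(-23) = I*sqrt(23))
V(R) = sqrt(-41 + R)
(y(-55, 67) + 1376)/(-680 + V(-32)) = (I*sqrt(23) + 1376)/(-680 + sqrt(-41 - 32)) = (1376 + I*sqrt(23))/(-680 + sqrt(-73)) = (1376 + I*sqrt(23))/(-680 + I*sqrt(73))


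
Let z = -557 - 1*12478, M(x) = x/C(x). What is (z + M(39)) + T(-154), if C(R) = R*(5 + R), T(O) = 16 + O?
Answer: -579611/44 ≈ -13173.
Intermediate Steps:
M(x) = 1/(5 + x) (M(x) = x/((x*(5 + x))) = x*(1/(x*(5 + x))) = 1/(5 + x))
z = -13035 (z = -557 - 12478 = -13035)
(z + M(39)) + T(-154) = (-13035 + 1/(5 + 39)) + (16 - 154) = (-13035 + 1/44) - 138 = -573539/44 - 138 = -579611/44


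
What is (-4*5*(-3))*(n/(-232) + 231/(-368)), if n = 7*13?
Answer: -163275/2668 ≈ -61.198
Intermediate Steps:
n = 91
(-4*5*(-3))*(n/(-232) + 231/(-368)) = (-4*5*(-3))*(91/(-232) + 231/(-368)) = (-20*(-3))*(91*(-1/232) + 231*(-1/368)) = 60*(-91/232 - 231/368) = 60*(-10885/10672) = -163275/2668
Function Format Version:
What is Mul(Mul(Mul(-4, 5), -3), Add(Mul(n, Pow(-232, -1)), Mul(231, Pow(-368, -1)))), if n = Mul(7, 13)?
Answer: Rational(-163275, 2668) ≈ -61.198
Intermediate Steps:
n = 91
Mul(Mul(Mul(-4, 5), -3), Add(Mul(n, Pow(-232, -1)), Mul(231, Pow(-368, -1)))) = Mul(Mul(Mul(-4, 5), -3), Add(Mul(91, Pow(-232, -1)), Mul(231, Pow(-368, -1)))) = Mul(Mul(-20, -3), Add(Mul(91, Rational(-1, 232)), Mul(231, Rational(-1, 368)))) = Mul(60, Add(Rational(-91, 232), Rational(-231, 368))) = Mul(60, Rational(-10885, 10672)) = Rational(-163275, 2668)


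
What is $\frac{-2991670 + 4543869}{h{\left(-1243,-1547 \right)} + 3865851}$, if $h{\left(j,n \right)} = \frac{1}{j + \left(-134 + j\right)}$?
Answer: $\frac{4066761380}{10128529619} \approx 0.40152$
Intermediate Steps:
$h{\left(j,n \right)} = \frac{1}{-134 + 2 j}$
$\frac{-2991670 + 4543869}{h{\left(-1243,-1547 \right)} + 3865851} = \frac{-2991670 + 4543869}{\frac{1}{2 \left(-67 - 1243\right)} + 3865851} = \frac{1552199}{\frac{1}{2 \left(-1310\right)} + 3865851} = \frac{1552199}{\frac{1}{2} \left(- \frac{1}{1310}\right) + 3865851} = \frac{1552199}{- \frac{1}{2620} + 3865851} = \frac{1552199}{\frac{10128529619}{2620}} = 1552199 \cdot \frac{2620}{10128529619} = \frac{4066761380}{10128529619}$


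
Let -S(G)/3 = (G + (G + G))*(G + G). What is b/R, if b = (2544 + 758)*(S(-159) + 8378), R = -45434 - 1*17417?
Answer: 1474937360/62851 ≈ 23467.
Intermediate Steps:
R = -62851 (R = -45434 - 17417 = -62851)
S(G) = -18*G² (S(G) = -3*(G + (G + G))*(G + G) = -3*(G + 2*G)*2*G = -3*3*G*2*G = -18*G²)
b = -1474937360 (b = (2544 + 758)*(-18*(-159)² + 8378) = 3302*(-18*25281 + 8378) = 3302*(-455058 + 8378) = 3302*(-446680) = -1474937360)
b/R = -1474937360/(-62851) = -1474937360*(-1/62851) = 1474937360/62851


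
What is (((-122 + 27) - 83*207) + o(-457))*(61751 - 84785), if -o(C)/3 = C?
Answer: 366355770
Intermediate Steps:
o(C) = -3*C
(((-122 + 27) - 83*207) + o(-457))*(61751 - 84785) = (((-122 + 27) - 83*207) - 3*(-457))*(61751 - 84785) = ((-95 - 17181) + 1371)*(-23034) = (-17276 + 1371)*(-23034) = -15905*(-23034) = 366355770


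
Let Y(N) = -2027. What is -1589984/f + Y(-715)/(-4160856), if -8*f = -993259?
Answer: -52923542394439/4132807669704 ≈ -12.806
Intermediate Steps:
f = 993259/8 (f = -⅛*(-993259) = 993259/8 ≈ 1.2416e+5)
-1589984/f + Y(-715)/(-4160856) = -1589984/993259/8 - 2027/(-4160856) = -1589984*8/993259 - 2027*(-1/4160856) = -12719872/993259 + 2027/4160856 = -52923542394439/4132807669704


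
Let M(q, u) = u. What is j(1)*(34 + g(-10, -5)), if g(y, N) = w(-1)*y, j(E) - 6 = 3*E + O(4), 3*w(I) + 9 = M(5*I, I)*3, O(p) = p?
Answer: 962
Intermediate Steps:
w(I) = -3 + I (w(I) = -3 + (I*3)/3 = -3 + (3*I)/3 = -3 + I)
j(E) = 10 + 3*E (j(E) = 6 + (3*E + 4) = 6 + (4 + 3*E) = 10 + 3*E)
g(y, N) = -4*y (g(y, N) = (-3 - 1)*y = -4*y)
j(1)*(34 + g(-10, -5)) = (10 + 3*1)*(34 - 4*(-10)) = (10 + 3)*(34 + 40) = 13*74 = 962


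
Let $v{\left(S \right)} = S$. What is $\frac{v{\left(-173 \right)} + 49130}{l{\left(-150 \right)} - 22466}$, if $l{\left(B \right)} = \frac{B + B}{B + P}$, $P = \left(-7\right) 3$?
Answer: $- \frac{2790549}{1280462} \approx -2.1793$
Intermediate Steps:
$P = -21$
$l{\left(B \right)} = \frac{2 B}{-21 + B}$ ($l{\left(B \right)} = \frac{B + B}{B - 21} = \frac{2 B}{-21 + B}$)
$\frac{v{\left(-173 \right)} + 49130}{l{\left(-150 \right)} - 22466} = \frac{-173 + 49130}{2 \left(-150\right) \frac{1}{-21 - 150} - 22466} = \frac{48957}{2 \left(-150\right) \frac{1}{-171} - 22466} = \frac{48957}{2 \left(-150\right) \left(- \frac{1}{171}\right) - 22466} = \frac{48957}{\frac{100}{57} - 22466} = \frac{48957}{- \frac{1280462}{57}} = 48957 \left(- \frac{57}{1280462}\right) = - \frac{2790549}{1280462}$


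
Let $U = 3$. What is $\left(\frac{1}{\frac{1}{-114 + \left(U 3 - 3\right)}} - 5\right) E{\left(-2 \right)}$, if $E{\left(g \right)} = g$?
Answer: $226$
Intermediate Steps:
$\left(\frac{1}{\frac{1}{-114 + \left(U 3 - 3\right)}} - 5\right) E{\left(-2 \right)} = \left(\frac{1}{\frac{1}{-114 + \left(3 \cdot 3 - 3\right)}} - 5\right) \left(-2\right) = \left(\frac{1}{\frac{1}{-114 + \left(9 - 3\right)}} - 5\right) \left(-2\right) = \left(\frac{1}{\frac{1}{-114 + 6}} - 5\right) \left(-2\right) = \left(\frac{1}{\frac{1}{-108}} - 5\right) \left(-2\right) = \left(\frac{1}{- \frac{1}{108}} - 5\right) \left(-2\right) = \left(-108 - 5\right) \left(-2\right) = \left(-113\right) \left(-2\right) = 226$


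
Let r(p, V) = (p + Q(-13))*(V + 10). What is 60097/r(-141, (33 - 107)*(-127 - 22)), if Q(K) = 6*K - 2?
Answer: -60097/2438956 ≈ -0.024640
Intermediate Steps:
Q(K) = -2 + 6*K
r(p, V) = (-80 + p)*(10 + V) (r(p, V) = (p + (-2 + 6*(-13)))*(V + 10) = (p + (-2 - 78))*(10 + V) = (p - 80)*(10 + V) = (-80 + p)*(10 + V))
60097/r(-141, (33 - 107)*(-127 - 22)) = 60097/(-800 - 80*(33 - 107)*(-127 - 22) + 10*(-141) + ((33 - 107)*(-127 - 22))*(-141)) = 60097/(-800 - (-5920)*(-149) - 1410 - 74*(-149)*(-141)) = 60097/(-800 - 80*11026 - 1410 + 11026*(-141)) = 60097/(-800 - 882080 - 1410 - 1554666) = 60097/(-2438956) = 60097*(-1/2438956) = -60097/2438956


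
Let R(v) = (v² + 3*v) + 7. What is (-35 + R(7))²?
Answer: 1764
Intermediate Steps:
R(v) = 7 + v² + 3*v
(-35 + R(7))² = (-35 + (7 + 7² + 3*7))² = (-35 + (7 + 49 + 21))² = (-35 + 77)² = 42² = 1764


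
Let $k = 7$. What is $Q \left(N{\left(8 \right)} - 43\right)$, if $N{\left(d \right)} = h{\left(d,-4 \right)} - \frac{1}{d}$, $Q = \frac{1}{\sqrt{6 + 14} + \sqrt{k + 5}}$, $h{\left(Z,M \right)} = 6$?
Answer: $- \frac{297}{16 \sqrt{3} + 16 \sqrt{5}} \approx -4.6779$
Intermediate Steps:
$Q = \frac{1}{2 \sqrt{3} + 2 \sqrt{5}}$ ($Q = \frac{1}{\sqrt{6 + 14} + \sqrt{7 + 5}} = \frac{1}{\sqrt{20} + \sqrt{12}} = \frac{1}{2 \sqrt{5} + 2 \sqrt{3}} = \frac{1}{2 \sqrt{3} + 2 \sqrt{5}} \approx 0.126$)
$N{\left(d \right)} = 6 - \frac{1}{d}$
$Q \left(N{\left(8 \right)} - 43\right) = \frac{1}{2 \left(\sqrt{3} + \sqrt{5}\right)} \left(\left(6 - \frac{1}{8}\right) - 43\right) = \frac{1}{2 \left(\sqrt{3} + \sqrt{5}\right)} \left(\frac{47}{8} - 43\right) = \frac{1}{2 \left(\sqrt{3} + \sqrt{5}\right)} \left(- \frac{297}{8}\right) = - \frac{297}{16 \left(\sqrt{3} + \sqrt{5}\right)}$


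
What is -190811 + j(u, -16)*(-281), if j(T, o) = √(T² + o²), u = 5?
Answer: -190811 - 281*√281 ≈ -1.9552e+5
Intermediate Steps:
-190811 + j(u, -16)*(-281) = -190811 + √(5² + (-16)²)*(-281) = -190811 + √(25 + 256)*(-281) = -190811 + √281*(-281) = -190811 - 281*√281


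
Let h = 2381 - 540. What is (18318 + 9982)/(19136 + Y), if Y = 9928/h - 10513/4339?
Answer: 226063201700/152883985623 ≈ 1.4787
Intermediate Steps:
h = 1841
Y = 23723159/7988099 (Y = 9928/1841 - 10513/4339 = 23723159/7988099 ≈ 2.9698)
(18318 + 9982)/(19136 + Y) = (18318 + 9982)/(19136 + 23723159/7988099) = 28300/(152883985623/7988099) = 28300*(7988099/152883985623) = 226063201700/152883985623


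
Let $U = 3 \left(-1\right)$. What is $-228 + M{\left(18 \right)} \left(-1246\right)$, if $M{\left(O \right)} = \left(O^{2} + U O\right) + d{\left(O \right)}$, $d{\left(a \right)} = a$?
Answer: $-359076$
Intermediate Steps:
$U = -3$
$M{\left(O \right)} = O^{2} - 2 O$ ($M{\left(O \right)} = \left(O^{2} - 3 O\right) + O = O^{2} - 2 O$)
$-228 + M{\left(18 \right)} \left(-1246\right) = -228 + 18 \left(-2 + 18\right) \left(-1246\right) = -228 + 18 \cdot 16 \left(-1246\right) = -228 + 288 \left(-1246\right) = -228 - 358848 = -359076$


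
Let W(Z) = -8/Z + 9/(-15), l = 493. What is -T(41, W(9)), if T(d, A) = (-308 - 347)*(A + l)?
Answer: 2897458/9 ≈ 3.2194e+5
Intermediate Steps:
W(Z) = -⅗ - 8/Z (W(Z) = -8/Z + 9*(-1/15) = -8/Z - ⅗ = -⅗ - 8/Z)
T(d, A) = -322915 - 655*A (T(d, A) = (-308 - 347)*(A + 493) = -655*(493 + A) = -322915 - 655*A)
-T(41, W(9)) = -(-322915 - 655*(-⅗ - 8/9)) = -(-322915 - 655*(-67/45)) = -(-322915 + 8777/9) = -1*(-2897458/9) = 2897458/9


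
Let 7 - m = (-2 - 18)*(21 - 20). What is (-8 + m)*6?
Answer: 114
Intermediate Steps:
m = 27 (m = 7 - (-2 - 18)*(21 - 20) = 7 - (-20) = 7 - 1*(-20) = 7 + 20 = 27)
(-8 + m)*6 = (-8 + 27)*6 = 19*6 = 114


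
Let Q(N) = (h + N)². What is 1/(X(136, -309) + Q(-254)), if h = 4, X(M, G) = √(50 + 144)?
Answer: 31250/1953124903 - √194/3906249806 ≈ 1.5996e-5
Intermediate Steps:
X(M, G) = √194
Q(N) = (4 + N)²
1/(X(136, -309) + Q(-254)) = 1/(√194 + (4 - 254)²) = 1/(√194 + (-250)²) = 1/(√194 + 62500) = 1/(62500 + √194)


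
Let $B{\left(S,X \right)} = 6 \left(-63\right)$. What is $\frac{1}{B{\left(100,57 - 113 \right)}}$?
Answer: $- \frac{1}{378} \approx -0.0026455$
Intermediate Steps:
$B{\left(S,X \right)} = -378$
$\frac{1}{B{\left(100,57 - 113 \right)}} = \frac{1}{-378} = - \frac{1}{378}$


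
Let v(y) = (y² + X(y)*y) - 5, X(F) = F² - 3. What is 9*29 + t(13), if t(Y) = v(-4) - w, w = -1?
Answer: 221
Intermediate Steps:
X(F) = -3 + F²
v(y) = -5 + y² + y*(-3 + y²) (v(y) = (y² + (-3 + y²)*y) - 5 = (y² + y*(-3 + y²)) - 5 = -5 + y² + y*(-3 + y²))
t(Y) = -40 (t(Y) = (-5 + (-4)² - 4*(-3 + (-4)²)) - 1*(-1) = (-5 + 16 - 4*(-3 + 16)) + 1 = (-5 + 16 - 4*13) + 1 = (-5 + 16 - 52) + 1 = -41 + 1 = -40)
9*29 + t(13) = 9*29 - 40 = 261 - 40 = 221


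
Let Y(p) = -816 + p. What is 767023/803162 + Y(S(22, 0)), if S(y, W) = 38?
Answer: -624093013/803162 ≈ -777.04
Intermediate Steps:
767023/803162 + Y(S(22, 0)) = 767023/803162 + (-816 + 38) = 767023*(1/803162) - 778 = 767023/803162 - 778 = -624093013/803162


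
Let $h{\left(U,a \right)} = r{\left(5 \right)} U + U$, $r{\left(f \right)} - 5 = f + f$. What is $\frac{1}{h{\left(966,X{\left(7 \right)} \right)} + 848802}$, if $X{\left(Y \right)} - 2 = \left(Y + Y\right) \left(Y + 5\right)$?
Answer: $\frac{1}{864258} \approx 1.1571 \cdot 10^{-6}$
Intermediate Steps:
$X{\left(Y \right)} = 2 + 2 Y \left(5 + Y\right)$ ($X{\left(Y \right)} = 2 + \left(Y + Y\right) \left(Y + 5\right) = 2 + 2 Y \left(5 + Y\right)$)
$r{\left(f \right)} = 5 + 2 f$ ($r{\left(f \right)} = 5 + \left(f + f\right) = 5 + 2 f$)
$h{\left(U,a \right)} = 16 U$ ($h{\left(U,a \right)} = \left(5 + 2 \cdot 5\right) U + U = \left(5 + 10\right) U + U = 15 U + U = 16 U$)
$\frac{1}{h{\left(966,X{\left(7 \right)} \right)} + 848802} = \frac{1}{16 \cdot 966 + 848802} = \frac{1}{15456 + 848802} = \frac{1}{864258}$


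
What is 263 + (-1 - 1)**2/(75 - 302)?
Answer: 59697/227 ≈ 262.98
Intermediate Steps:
263 + (-1 - 1)**2/(75 - 302) = 263 + (-2)**2/(-227) = 263 + 4*(-1/227) = 263 - 4/227 = 59697/227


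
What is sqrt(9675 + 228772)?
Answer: sqrt(238447) ≈ 488.31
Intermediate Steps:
sqrt(9675 + 228772) = sqrt(238447)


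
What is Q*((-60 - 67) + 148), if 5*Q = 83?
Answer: 1743/5 ≈ 348.60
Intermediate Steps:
Q = 83/5 (Q = (1/5)*83 = 83/5 ≈ 16.600)
Q*((-60 - 67) + 148) = 83*((-60 - 67) + 148)/5 = 83*(-127 + 148)/5 = (83/5)*21 = 1743/5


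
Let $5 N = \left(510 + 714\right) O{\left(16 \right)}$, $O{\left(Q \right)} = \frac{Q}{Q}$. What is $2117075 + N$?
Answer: $\frac{10586599}{5} \approx 2.1173 \cdot 10^{6}$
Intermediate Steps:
$O{\left(Q \right)} = 1$
$N = \frac{1224}{5}$ ($N = \frac{\left(510 + 714\right) 1}{5} = \frac{1224 \cdot 1}{5} = \frac{1}{5} \cdot 1224 = \frac{1224}{5} \approx 244.8$)
$2117075 + N = 2117075 + \frac{1224}{5} = \frac{10586599}{5}$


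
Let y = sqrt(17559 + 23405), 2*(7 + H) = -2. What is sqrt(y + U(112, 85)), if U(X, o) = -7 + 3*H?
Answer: sqrt(-31 + 14*sqrt(209)) ≈ 13.092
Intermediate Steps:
H = -8 (H = -7 + (1/2)*(-2) = -7 - 1 = -8)
U(X, o) = -31 (U(X, o) = -7 + 3*(-8) = -7 - 24 = -31)
y = 14*sqrt(209) (y = sqrt(40964) = 14*sqrt(209) ≈ 202.40)
sqrt(y + U(112, 85)) = sqrt(14*sqrt(209) - 31) = sqrt(-31 + 14*sqrt(209))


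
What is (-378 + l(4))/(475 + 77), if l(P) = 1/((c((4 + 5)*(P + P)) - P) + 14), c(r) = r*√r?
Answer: -70524977/102988848 + 9*√2/4291202 ≈ -0.68478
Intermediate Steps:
c(r) = r^(3/2)
l(P) = 1/(14 - P + 54*√2*P^(3/2)) (l(P) = 1/((((4 + 5)*(P + P))^(3/2) - P) + 14) = 1/(((9*(2*P))^(3/2) - P) + 14) = 1/(((18*P)^(3/2) - P) + 14) = 1/((54*√2*P^(3/2) - P) + 14) = 1/((-P + 54*√2*P^(3/2)) + 14) = 1/(14 - P + 54*√2*P^(3/2)))
(-378 + l(4))/(475 + 77) = (-378 + 1/(14 - 1*4 + 54*√2*4^(3/2)))/(475 + 77) = (-378 + 1/(14 - 4 + 54*√2*8))/552 = (-378 + 1/(14 - 4 + 432*√2))*(1/552) = (-378 + 1/(10 + 432*√2))*(1/552) = -63/92 + 1/(552*(10 + 432*√2))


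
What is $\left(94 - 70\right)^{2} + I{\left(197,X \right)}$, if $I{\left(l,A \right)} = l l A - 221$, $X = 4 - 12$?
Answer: $-310117$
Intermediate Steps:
$X = -8$
$I{\left(l,A \right)} = -221 + A l^{2}$ ($I{\left(l,A \right)} = l^{2} A - 221 = A l^{2} - 221 = -221 + A l^{2}$)
$\left(94 - 70\right)^{2} + I{\left(197,X \right)} = \left(94 - 70\right)^{2} - \left(221 + 8 \cdot 197^{2}\right) = 24^{2} - 310693 = 576 - 310693 = -310117$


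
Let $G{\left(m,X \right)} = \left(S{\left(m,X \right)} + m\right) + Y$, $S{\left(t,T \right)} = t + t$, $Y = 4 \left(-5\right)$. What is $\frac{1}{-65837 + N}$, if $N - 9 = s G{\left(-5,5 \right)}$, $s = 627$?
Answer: $- \frac{1}{87773} \approx -1.1393 \cdot 10^{-5}$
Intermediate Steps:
$Y = -20$
$S{\left(t,T \right)} = 2 t$
$G{\left(m,X \right)} = -20 + 3 m$ ($G{\left(m,X \right)} = \left(2 m + m\right) - 20 = 3 m - 20 = -20 + 3 m$)
$N = -21936$ ($N = 9 + 627 \left(-20 + 3 \left(-5\right)\right) = 9 + 627 \left(-20 - 15\right) = 9 + 627 \left(-35\right) = 9 - 21945 = -21936$)
$\frac{1}{-65837 + N} = \frac{1}{-65837 - 21936} = \frac{1}{-87773} = - \frac{1}{87773}$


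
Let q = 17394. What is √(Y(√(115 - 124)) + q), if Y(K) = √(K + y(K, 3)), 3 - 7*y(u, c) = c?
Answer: √(17394 + (-1)^(¼)*√3) ≈ 131.89 + 0.0046*I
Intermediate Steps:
y(u, c) = 3/7 - c/7
Y(K) = √K (Y(K) = √(K + (3/7 - ⅐*3)) = √(K + (3/7 - 3/7)) = √(K + 0) = √K)
√(Y(√(115 - 124)) + q) = √(√(√(115 - 124)) + 17394) = √(√(√(-9)) + 17394) = √(√(3*I) + 17394) = √(√3*√I + 17394) = √(17394 + √3*√I)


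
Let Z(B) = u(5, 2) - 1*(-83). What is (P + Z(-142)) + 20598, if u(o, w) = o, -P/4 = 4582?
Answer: 2358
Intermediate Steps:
P = -18328 (P = -4*4582 = -18328)
Z(B) = 88 (Z(B) = 5 - 1*(-83) = 5 + 83 = 88)
(P + Z(-142)) + 20598 = (-18328 + 88) + 20598 = -18240 + 20598 = 2358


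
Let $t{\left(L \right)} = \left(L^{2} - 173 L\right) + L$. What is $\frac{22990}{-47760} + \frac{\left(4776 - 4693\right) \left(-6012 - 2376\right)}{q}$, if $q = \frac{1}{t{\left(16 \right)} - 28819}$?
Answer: $\frac{104124576567461}{4776} \approx 2.1802 \cdot 10^{10}$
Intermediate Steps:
$t{\left(L \right)} = L^{2} - 172 L$
$q = - \frac{1}{31315}$ ($q = \frac{1}{16 \left(-172 + 16\right) - 28819} = \frac{1}{16 \left(-156\right) - 28819} = \frac{1}{-2496 - 28819} = \frac{1}{-31315} = - \frac{1}{31315} \approx -3.1934 \cdot 10^{-5}$)
$\frac{22990}{-47760} + \frac{\left(4776 - 4693\right) \left(-6012 - 2376\right)}{q} = \frac{22990}{-47760} + \frac{\left(4776 - 4693\right) \left(-6012 - 2376\right)}{- \frac{1}{31315}} = 22990 \left(- \frac{1}{47760}\right) + 83 \left(-8388\right) \left(-31315\right) = - \frac{2299}{4776} - -21801628260 = - \frac{2299}{4776} + 21801628260 = \frac{104124576567461}{4776}$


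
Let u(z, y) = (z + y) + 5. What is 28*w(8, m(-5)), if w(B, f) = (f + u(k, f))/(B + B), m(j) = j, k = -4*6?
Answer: -203/4 ≈ -50.750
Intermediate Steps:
k = -24
u(z, y) = 5 + y + z (u(z, y) = (y + z) + 5 = 5 + y + z)
w(B, f) = (-19 + 2*f)/(2*B) (w(B, f) = (f + (5 + f - 24))/(B + B) = (f + (-19 + f))/((2*B)) = (-19 + 2*f)*(1/(2*B)) = (-19 + 2*f)/(2*B))
28*w(8, m(-5)) = 28*((-19/2 - 5)/8) = 28*((⅛)*(-29/2)) = 28*(-29/16) = -203/4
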